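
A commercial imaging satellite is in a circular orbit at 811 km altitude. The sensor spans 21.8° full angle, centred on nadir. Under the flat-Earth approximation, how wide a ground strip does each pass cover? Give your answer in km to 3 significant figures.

Half-angle = 21.8°/2 = 10.9°.
Swath width ≈ 2h·tan(θ/2) = 2 × 811 × tan(10.9°) = 312.3 km.

312 km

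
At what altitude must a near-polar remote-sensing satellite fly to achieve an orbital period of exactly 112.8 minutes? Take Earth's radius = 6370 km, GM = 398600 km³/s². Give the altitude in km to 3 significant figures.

T = 112.8 min = 6768.0 s.
From T = 2π√(a³/μ): a = (μ T²/4π²)^(1/3) = (398600 × 6768.0² / 4π²)^(1/3) = 7733 km.
Altitude h = a − R = 7733 − 6370 = 1363 km.

1360 km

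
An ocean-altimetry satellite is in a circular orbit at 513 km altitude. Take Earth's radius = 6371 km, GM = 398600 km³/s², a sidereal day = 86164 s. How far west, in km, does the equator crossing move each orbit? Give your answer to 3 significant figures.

2640 km

Semi-major axis a = 6371 + 513 = 6884 km. Period T = 2π√(a³/μ) = 2π√(6884³/398600) = 5684.2 s = 94.74 min.
During one orbit Earth rotates (5684.2 / 86164) × 360° = 23.75°.
At the equator that is 23.75° × (2π·6371/360) km/° = 23.75 × 111.2 = 2641 km.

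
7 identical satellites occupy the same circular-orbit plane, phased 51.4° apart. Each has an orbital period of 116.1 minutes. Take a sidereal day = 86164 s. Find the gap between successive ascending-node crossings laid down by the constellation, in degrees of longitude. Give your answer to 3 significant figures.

T = 116.1 min = 6966.0 s.
Single-satellite node shift = (6966.0/86164) × 360° = 29.10°.
With 7 satellites evenly phased, successive equator crossings are 29.10/7 = 4.158° apart.

4.16°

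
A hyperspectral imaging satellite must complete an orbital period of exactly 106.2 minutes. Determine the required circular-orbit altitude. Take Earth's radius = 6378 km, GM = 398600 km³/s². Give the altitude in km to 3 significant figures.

T = 106.2 min = 6372.0 s.
From T = 2π√(a³/μ): a = (μ T²/4π²)^(1/3) = (398600 × 6372.0² / 4π²)^(1/3) = 7429 km.
Altitude h = a − R = 7429 − 6378 = 1051 km.

1050 km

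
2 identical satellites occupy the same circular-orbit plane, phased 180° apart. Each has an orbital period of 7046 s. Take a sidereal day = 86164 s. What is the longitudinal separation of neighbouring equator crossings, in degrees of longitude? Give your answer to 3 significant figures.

14.7°

Single-satellite node shift = (7046.0/86164) × 360° = 29.44°.
With 2 satellites evenly phased, successive equator crossings are 29.44/2 = 14.719° apart.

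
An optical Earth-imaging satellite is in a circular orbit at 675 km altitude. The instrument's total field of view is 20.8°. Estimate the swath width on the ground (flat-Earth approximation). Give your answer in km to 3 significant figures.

Half-angle = 20.8°/2 = 10.4°.
Swath width ≈ 2h·tan(θ/2) = 2 × 675 × tan(10.4°) = 247.8 km.

248 km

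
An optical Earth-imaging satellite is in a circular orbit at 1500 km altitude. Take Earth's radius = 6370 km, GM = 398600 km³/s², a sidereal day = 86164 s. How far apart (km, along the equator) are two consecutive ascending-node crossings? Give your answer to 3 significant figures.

Semi-major axis a = 6370 + 1500 = 7870 km. Period T = 2π√(a³/μ) = 2π√(7870³/398600) = 6948.2 s = 115.80 min.
During one orbit Earth rotates (6948.2 / 86164) × 360° = 29.03°.
At the equator that is 29.03° × (2π·6370/360) km/° = 29.03 × 111.2 = 3228 km.

3230 km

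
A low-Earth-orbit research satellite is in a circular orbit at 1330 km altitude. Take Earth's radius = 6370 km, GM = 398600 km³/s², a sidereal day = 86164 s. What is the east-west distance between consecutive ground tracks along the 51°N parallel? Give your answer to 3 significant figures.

1970 km

Semi-major axis a = 6370 + 1330 = 7700 km. Period T = 2π√(a³/μ) = 2π√(7700³/398600) = 6724.3 s = 112.07 min.
Node shift per orbit = (6724.3/86164) × 360° = 28.09°.
Equatorial spacing = 28.09 × 111.2 km/° = 3123 km.
At 51° latitude, spacing = 3123 × cos(51°) = 1966 km.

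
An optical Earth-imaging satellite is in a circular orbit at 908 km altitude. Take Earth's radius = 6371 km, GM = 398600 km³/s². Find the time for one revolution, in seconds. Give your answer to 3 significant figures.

6180 seconds

Semi-major axis a = 6371 + 908 = 7279 km. Period T = 2π√(a³/μ) = 2π√(7279³/398600) = 6180.4 s = 103.01 min.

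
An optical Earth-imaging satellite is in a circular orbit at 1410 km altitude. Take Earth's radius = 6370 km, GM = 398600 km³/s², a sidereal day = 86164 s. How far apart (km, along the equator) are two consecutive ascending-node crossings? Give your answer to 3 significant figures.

3170 km

Semi-major axis a = 6370 + 1410 = 7780 km. Period T = 2π√(a³/μ) = 2π√(7780³/398600) = 6829.4 s = 113.82 min.
During one orbit Earth rotates (6829.4 / 86164) × 360° = 28.53°.
At the equator that is 28.53° × (2π·6370/360) km/° = 28.53 × 111.2 = 3172 km.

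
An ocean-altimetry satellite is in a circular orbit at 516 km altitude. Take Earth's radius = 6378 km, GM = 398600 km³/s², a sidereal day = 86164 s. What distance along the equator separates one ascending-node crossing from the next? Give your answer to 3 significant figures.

2650 km

Semi-major axis a = 6378 + 516 = 6894 km. Period T = 2π√(a³/μ) = 2π√(6894³/398600) = 5696.6 s = 94.94 min.
During one orbit Earth rotates (5696.6 / 86164) × 360° = 23.80°.
At the equator that is 23.80° × (2π·6378/360) km/° = 23.80 × 111.3 = 2649 km.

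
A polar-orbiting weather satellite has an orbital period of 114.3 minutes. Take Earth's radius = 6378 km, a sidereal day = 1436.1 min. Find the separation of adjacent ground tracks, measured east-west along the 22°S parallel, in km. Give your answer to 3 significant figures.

2960 km

T = 114.3 min = 6858.0 s.
Node shift per orbit = (6858.0/86166) × 360° = 28.65°.
Equatorial spacing = 28.65 × 111.3 km/° = 3190 km.
At 22° latitude, spacing = 3190 × cos(22°) = 2957 km.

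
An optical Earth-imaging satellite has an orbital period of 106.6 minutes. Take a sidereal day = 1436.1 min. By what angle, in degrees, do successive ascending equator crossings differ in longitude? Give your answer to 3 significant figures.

26.7°

T = 106.6 min = 6396.0 s.
During one orbit Earth rotates (6396.0 / 86166) × 360° = 26.72°.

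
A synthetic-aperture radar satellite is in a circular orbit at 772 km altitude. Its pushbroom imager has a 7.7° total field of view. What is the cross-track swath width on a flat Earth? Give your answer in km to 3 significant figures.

Half-angle = 7.7°/2 = 3.85°.
Swath width ≈ 2h·tan(θ/2) = 2 × 772 × tan(3.85°) = 103.9 km.

104 km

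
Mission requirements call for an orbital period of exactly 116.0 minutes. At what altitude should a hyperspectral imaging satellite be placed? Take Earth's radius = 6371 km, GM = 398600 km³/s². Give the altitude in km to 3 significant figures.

T = 116.0 min = 6960.0 s.
From T = 2π√(a³/μ): a = (μ T²/4π²)^(1/3) = (398600 × 6960.0² / 4π²)^(1/3) = 7879 km.
Altitude h = a − R = 7879 − 6371 = 1508 km.

1510 km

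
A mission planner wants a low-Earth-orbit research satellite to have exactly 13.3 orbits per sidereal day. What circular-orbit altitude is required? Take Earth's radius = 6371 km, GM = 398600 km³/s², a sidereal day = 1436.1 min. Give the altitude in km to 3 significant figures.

Required period T = 86166 / 13.3 = 6478.6 s.
From T = 2π√(a³/μ): a = (μ T²/4π²)^(1/3) = (398600 × 6478.6² / 4π²)^(1/3) = 7511 km.
Altitude h = a − R = 7511 − 6371 = 1140 km.

1140 km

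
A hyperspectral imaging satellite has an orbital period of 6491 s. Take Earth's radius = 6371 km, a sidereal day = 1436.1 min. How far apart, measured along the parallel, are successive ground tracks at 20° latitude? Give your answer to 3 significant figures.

Node shift per orbit = (6491.0/86166) × 360° = 27.12°.
Equatorial spacing = 27.12 × 111.2 km/° = 3016 km.
At 20° latitude, spacing = 3016 × cos(20°) = 2834 km.

2830 km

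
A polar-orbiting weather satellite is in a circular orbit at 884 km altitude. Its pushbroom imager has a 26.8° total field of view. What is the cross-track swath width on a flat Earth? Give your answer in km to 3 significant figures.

421 km

Half-angle = 26.8°/2 = 13.4°.
Swath width ≈ 2h·tan(θ/2) = 2 × 884 × tan(13.4°) = 421.2 km.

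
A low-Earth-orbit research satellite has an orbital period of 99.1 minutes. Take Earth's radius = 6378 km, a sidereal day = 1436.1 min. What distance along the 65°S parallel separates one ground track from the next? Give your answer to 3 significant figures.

T = 99.1 min = 5946.0 s.
Node shift per orbit = (5946.0/86166) × 360° = 24.84°.
Equatorial spacing = 24.84 × 111.3 km/° = 2765 km.
At 65° latitude, spacing = 2765 × cos(65°) = 1169 km.

1170 km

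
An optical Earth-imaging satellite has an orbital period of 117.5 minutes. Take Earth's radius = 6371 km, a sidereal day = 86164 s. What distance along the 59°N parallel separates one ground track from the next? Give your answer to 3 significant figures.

1690 km

T = 117.5 min = 7050.0 s.
Node shift per orbit = (7050.0/86164) × 360° = 29.46°.
Equatorial spacing = 29.46 × 111.2 km/° = 3275 km.
At 59° latitude, spacing = 3275 × cos(59°) = 1687 km.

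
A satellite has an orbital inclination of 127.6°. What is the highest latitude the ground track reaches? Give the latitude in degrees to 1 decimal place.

Retrograde orbit: the ground track reaches ±(180° − i) = ±(180 − 127.6) = ±52.4°.

52.4°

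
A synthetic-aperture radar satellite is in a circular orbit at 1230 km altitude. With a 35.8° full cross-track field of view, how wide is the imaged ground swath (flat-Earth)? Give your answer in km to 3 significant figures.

Half-angle = 35.8°/2 = 17.9°.
Swath width ≈ 2h·tan(θ/2) = 2 × 1230 × tan(17.9°) = 794.6 km.

795 km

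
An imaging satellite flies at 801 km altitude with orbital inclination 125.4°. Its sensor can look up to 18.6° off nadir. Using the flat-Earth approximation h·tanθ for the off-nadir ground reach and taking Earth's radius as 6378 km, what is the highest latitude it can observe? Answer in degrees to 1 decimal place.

Retrograde orbit: the ground track reaches ±(180° − i) = ±(180 − 125.4) = ±54.6°.
Sensor half-swath on the ground ≈ 801·tan(18.6°) = 270 km = 2.42° of latitude.
Maximum observable latitude ≈ 54.6 + 2.42 = 57.0°.

57.0°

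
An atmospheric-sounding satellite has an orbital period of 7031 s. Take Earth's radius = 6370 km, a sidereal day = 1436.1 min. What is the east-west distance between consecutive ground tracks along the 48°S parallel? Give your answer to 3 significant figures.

2190 km

Node shift per orbit = (7031.0/86166) × 360° = 29.38°.
Equatorial spacing = 29.38 × 111.2 km/° = 3266 km.
At 48° latitude, spacing = 3266 × cos(48°) = 2185 km.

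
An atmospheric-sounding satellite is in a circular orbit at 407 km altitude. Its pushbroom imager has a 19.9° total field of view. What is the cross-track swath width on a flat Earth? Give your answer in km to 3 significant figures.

Half-angle = 19.9°/2 = 9.95°.
Swath width ≈ 2h·tan(θ/2) = 2 × 407 × tan(9.95°) = 142.8 km.

143 km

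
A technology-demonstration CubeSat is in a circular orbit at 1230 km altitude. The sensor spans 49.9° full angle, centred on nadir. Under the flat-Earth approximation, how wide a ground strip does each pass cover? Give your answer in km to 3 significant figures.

Half-angle = 49.9°/2 = 24.95°.
Swath width ≈ 2h·tan(θ/2) = 2 × 1230 × tan(24.95°) = 1144.5 km.

1140 km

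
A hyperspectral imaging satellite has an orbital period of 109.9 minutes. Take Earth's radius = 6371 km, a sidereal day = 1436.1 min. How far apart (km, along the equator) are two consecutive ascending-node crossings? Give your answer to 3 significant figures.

T = 109.9 min = 6594.0 s.
During one orbit Earth rotates (6594.0 / 86166) × 360° = 27.55°.
At the equator that is 27.55° × (2π·6371/360) km/° = 27.55 × 111.2 = 3063 km.

3060 km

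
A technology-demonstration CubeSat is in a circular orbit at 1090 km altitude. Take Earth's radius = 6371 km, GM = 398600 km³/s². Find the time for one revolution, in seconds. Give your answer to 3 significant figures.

6410 seconds

Semi-major axis a = 6371 + 1090 = 7461 km. Period T = 2π√(a³/μ) = 2π√(7461³/398600) = 6413.7 s = 106.89 min.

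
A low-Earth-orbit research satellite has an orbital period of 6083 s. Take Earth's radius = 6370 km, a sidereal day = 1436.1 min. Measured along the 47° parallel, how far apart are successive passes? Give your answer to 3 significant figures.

Node shift per orbit = (6083.0/86166) × 360° = 25.41°.
Equatorial spacing = 25.41 × 111.2 km/° = 2826 km.
At 47° latitude, spacing = 2826 × cos(47°) = 1927 km.

1930 km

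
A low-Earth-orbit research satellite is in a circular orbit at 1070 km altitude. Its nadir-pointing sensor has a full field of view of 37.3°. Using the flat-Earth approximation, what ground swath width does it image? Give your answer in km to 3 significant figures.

722 km

Half-angle = 37.3°/2 = 18.65°.
Swath width ≈ 2h·tan(θ/2) = 2 × 1070 × tan(18.65°) = 722.3 km.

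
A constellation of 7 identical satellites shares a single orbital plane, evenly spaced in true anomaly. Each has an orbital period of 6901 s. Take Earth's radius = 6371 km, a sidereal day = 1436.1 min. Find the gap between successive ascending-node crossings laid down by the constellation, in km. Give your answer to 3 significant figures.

458 km

Single-satellite node shift = (6901.0/86166) × 360° = 28.83°.
With 7 satellites evenly phased, successive equator crossings are 28.83/7 = 4.119° apart.
That is 4.119 × 111.2 = 458 km at the equator.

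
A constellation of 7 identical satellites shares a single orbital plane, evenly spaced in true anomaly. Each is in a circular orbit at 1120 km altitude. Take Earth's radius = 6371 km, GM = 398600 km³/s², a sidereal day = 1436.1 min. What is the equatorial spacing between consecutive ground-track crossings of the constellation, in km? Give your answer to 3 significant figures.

428 km

Semi-major axis a = 6371 + 1120 = 7491 km. Period T = 2π√(a³/μ) = 2π√(7491³/398600) = 6452.4 s = 107.54 min.
Single-satellite node shift = (6452.4/86166) × 360° = 26.96°.
With 7 satellites evenly phased, successive equator crossings are 26.96/7 = 3.851° apart.
That is 3.851 × 111.2 = 428 km at the equator.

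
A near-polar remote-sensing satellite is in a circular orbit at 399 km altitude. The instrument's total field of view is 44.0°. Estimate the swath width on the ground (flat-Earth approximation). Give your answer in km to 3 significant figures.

Half-angle = 44.0°/2 = 22°.
Swath width ≈ 2h·tan(θ/2) = 2 × 399 × tan(22°) = 322.4 km.

322 km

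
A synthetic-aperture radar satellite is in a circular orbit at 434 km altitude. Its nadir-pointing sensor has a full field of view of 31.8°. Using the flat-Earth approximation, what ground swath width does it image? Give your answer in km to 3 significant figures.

Half-angle = 31.8°/2 = 15.9°.
Swath width ≈ 2h·tan(θ/2) = 2 × 434 × tan(15.9°) = 247.3 km.

247 km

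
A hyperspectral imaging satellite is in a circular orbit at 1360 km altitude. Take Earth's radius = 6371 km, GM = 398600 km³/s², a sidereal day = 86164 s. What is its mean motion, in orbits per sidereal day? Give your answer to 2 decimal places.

Semi-major axis a = 6371 + 1360 = 7731 km. Period T = 2π√(a³/μ) = 2π√(7731³/398600) = 6765.0 s = 112.75 min.
Orbits per sidereal day = 86164 / 6765.0 = 12.737.

12.74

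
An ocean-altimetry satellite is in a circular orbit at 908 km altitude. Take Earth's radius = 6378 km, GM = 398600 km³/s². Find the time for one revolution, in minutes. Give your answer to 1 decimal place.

103.2 min

Semi-major axis a = 6378 + 908 = 7286 km. Period T = 2π√(a³/μ) = 2π√(7286³/398600) = 6189.3 s = 103.16 min.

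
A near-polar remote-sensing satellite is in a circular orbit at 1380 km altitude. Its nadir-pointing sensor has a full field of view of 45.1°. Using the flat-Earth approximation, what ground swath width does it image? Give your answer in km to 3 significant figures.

1150 km

Half-angle = 45.1°/2 = 22.55°.
Swath width ≈ 2h·tan(θ/2) = 2 × 1380 × tan(22.55°) = 1146.1 km.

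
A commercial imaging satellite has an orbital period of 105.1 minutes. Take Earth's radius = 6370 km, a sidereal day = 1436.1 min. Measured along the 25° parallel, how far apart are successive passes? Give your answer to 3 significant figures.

T = 105.1 min = 6306.0 s.
Node shift per orbit = (6306.0/86166) × 360° = 26.35°.
Equatorial spacing = 26.35 × 111.2 km/° = 2929 km.
At 25° latitude, spacing = 2929 × cos(25°) = 2655 km.

2650 km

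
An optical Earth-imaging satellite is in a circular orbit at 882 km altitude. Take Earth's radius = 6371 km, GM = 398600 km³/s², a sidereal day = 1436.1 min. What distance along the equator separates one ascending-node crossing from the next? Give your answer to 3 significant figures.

Semi-major axis a = 6371 + 882 = 7253 km. Period T = 2π√(a³/μ) = 2π√(7253³/398600) = 6147.3 s = 102.46 min.
During one orbit Earth rotates (6147.3 / 86166) × 360° = 25.68°.
At the equator that is 25.68° × (2π·6371/360) km/° = 25.68 × 111.2 = 2856 km.

2860 km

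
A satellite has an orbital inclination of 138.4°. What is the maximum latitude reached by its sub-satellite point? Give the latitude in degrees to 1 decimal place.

41.6°

Retrograde orbit: the ground track reaches ±(180° − i) = ±(180 − 138.4) = ±41.6°.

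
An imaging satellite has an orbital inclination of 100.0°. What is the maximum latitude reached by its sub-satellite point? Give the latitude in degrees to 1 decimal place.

80.0°

Retrograde orbit: the ground track reaches ±(180° − i) = ±(180 − 100.0) = ±80.0°.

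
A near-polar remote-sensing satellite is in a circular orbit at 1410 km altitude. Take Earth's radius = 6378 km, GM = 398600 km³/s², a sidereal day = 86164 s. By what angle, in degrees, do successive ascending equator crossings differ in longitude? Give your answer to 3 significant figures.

Semi-major axis a = 6378 + 1410 = 7788 km. Period T = 2π√(a³/μ) = 2π√(7788³/398600) = 6839.9 s = 114.00 min.
During one orbit Earth rotates (6839.9 / 86164) × 360° = 28.58°.

28.6°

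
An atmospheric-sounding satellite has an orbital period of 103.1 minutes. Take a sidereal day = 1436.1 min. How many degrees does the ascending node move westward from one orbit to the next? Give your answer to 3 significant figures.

25.8°

T = 103.1 min = 6186.0 s.
During one orbit Earth rotates (6186.0 / 86166) × 360° = 25.84°.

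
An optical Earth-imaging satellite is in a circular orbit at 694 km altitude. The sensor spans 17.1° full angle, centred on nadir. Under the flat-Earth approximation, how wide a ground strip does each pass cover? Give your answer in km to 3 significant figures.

Half-angle = 17.1°/2 = 8.55°.
Swath width ≈ 2h·tan(θ/2) = 2 × 694 × tan(8.55°) = 208.7 km.

209 km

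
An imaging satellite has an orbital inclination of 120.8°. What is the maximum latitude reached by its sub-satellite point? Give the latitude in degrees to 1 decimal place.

59.2°

Retrograde orbit: the ground track reaches ±(180° − i) = ±(180 − 120.8) = ±59.2°.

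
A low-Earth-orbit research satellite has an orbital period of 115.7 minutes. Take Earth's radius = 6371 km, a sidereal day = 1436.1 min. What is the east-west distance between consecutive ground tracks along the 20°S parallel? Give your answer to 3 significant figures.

T = 115.7 min = 6942.0 s.
Node shift per orbit = (6942.0/86166) × 360° = 29.00°.
Equatorial spacing = 29.00 × 111.2 km/° = 3225 km.
At 20° latitude, spacing = 3225 × cos(20°) = 3031 km.

3030 km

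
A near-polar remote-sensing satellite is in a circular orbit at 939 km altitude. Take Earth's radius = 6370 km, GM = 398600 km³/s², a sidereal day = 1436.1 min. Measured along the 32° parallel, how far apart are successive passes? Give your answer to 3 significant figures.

Semi-major axis a = 6370 + 939 = 7309 km. Period T = 2π√(a³/μ) = 2π√(7309³/398600) = 6218.7 s = 103.64 min.
Node shift per orbit = (6218.7/86166) × 360° = 25.98°.
Equatorial spacing = 25.98 × 111.2 km/° = 2889 km.
At 32° latitude, spacing = 2889 × cos(32°) = 2450 km.

2450 km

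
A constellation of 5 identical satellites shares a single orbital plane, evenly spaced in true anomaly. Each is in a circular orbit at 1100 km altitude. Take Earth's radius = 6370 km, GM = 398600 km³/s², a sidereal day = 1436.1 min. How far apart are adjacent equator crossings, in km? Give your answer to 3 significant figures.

597 km

Semi-major axis a = 6370 + 1100 = 7470 km. Period T = 2π√(a³/μ) = 2π√(7470³/398600) = 6425.3 s = 107.09 min.
Single-satellite node shift = (6425.3/86166) × 360° = 26.84°.
With 5 satellites evenly phased, successive equator crossings are 26.84/5 = 5.369° apart.
That is 5.369 × 111.2 = 597 km at the equator.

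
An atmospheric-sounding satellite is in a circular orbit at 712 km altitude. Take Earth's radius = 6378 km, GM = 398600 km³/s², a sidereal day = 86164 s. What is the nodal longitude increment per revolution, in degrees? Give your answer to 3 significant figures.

Semi-major axis a = 6378 + 712 = 7090 km. Period T = 2π√(a³/μ) = 2π√(7090³/398600) = 5941.3 s = 99.02 min.
During one orbit Earth rotates (5941.3 / 86164) × 360° = 24.82°.

24.8°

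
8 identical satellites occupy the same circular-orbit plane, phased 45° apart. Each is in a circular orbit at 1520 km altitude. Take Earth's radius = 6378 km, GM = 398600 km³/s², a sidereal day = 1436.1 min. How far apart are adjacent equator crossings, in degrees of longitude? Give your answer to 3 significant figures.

Semi-major axis a = 6378 + 1520 = 7898 km. Period T = 2π√(a³/μ) = 2π√(7898³/398600) = 6985.3 s = 116.42 min.
Single-satellite node shift = (6985.3/86166) × 360° = 29.18°.
With 8 satellites evenly phased, successive equator crossings are 29.18/8 = 3.648° apart.

3.65°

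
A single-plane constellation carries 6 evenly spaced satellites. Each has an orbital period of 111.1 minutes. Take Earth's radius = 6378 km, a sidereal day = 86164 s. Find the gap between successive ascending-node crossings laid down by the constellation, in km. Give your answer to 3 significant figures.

T = 111.1 min = 6666.0 s.
Single-satellite node shift = (6666.0/86164) × 360° = 27.85°.
With 6 satellites evenly phased, successive equator crossings are 27.85/6 = 4.642° apart.
That is 4.642 × 111.3 = 517 km at the equator.

517 km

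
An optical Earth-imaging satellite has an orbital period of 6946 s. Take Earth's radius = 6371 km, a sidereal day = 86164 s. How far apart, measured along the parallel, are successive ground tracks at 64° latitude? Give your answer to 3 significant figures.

1410 km

Node shift per orbit = (6946.0/86164) × 360° = 29.02°.
Equatorial spacing = 29.02 × 111.2 km/° = 3227 km.
At 64° latitude, spacing = 3227 × cos(64°) = 1415 km.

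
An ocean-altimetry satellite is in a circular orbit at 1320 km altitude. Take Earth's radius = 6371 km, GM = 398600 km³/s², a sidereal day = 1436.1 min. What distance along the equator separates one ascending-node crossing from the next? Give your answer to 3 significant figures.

Semi-major axis a = 6371 + 1320 = 7691 km. Period T = 2π√(a³/μ) = 2π√(7691³/398600) = 6712.5 s = 111.88 min.
During one orbit Earth rotates (6712.5 / 86166) × 360° = 28.04°.
At the equator that is 28.04° × (2π·6371/360) km/° = 28.04 × 111.2 = 3118 km.

3120 km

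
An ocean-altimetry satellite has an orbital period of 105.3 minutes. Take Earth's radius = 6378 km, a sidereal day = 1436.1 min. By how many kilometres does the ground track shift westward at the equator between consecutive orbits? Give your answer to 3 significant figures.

T = 105.3 min = 6318.0 s.
During one orbit Earth rotates (6318.0 / 86166) × 360° = 26.40°.
At the equator that is 26.40° × (2π·6378/360) km/° = 26.40 × 111.3 = 2938 km.

2940 km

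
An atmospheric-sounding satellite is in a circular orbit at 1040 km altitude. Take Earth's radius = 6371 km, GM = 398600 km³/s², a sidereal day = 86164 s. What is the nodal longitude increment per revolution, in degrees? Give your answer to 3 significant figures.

26.5°

Semi-major axis a = 6371 + 1040 = 7411 km. Period T = 2π√(a³/μ) = 2π√(7411³/398600) = 6349.3 s = 105.82 min.
During one orbit Earth rotates (6349.3 / 86164) × 360° = 26.53°.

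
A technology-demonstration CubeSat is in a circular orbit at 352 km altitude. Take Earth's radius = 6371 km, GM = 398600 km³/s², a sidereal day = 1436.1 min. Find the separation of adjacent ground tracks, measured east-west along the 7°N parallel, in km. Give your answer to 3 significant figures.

2530 km

Semi-major axis a = 6371 + 352 = 6723 km. Period T = 2π√(a³/μ) = 2π√(6723³/398600) = 5486.0 s = 91.43 min.
Node shift per orbit = (5486.0/86166) × 360° = 22.92°.
Equatorial spacing = 22.92 × 111.2 km/° = 2549 km.
At 7° latitude, spacing = 2549 × cos(7°) = 2530 km.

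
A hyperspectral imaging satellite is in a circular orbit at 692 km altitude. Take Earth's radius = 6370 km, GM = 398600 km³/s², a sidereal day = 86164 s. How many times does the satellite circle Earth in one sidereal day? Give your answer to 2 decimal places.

14.59

Semi-major axis a = 6370 + 692 = 7062 km. Period T = 2π√(a³/μ) = 2π√(7062³/398600) = 5906.1 s = 98.44 min.
Orbits per sidereal day = 86164 / 5906.1 = 14.589.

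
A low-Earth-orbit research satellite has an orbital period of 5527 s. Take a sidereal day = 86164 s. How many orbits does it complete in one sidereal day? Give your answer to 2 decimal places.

Orbits per sidereal day = 86164 / 5527.0 = 15.590.

15.59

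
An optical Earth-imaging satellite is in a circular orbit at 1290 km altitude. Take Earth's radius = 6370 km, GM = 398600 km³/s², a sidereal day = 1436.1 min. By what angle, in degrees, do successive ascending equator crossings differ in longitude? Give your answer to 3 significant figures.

27.9°

Semi-major axis a = 6370 + 1290 = 7660 km. Period T = 2π√(a³/μ) = 2π√(7660³/398600) = 6672.0 s = 111.20 min.
During one orbit Earth rotates (6672.0 / 86166) × 360° = 27.88°.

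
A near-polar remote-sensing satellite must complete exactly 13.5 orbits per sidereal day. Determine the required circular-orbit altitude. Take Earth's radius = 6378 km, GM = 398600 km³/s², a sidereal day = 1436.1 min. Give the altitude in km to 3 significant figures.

1060 km

Required period T = 86166 / 13.5 = 6382.7 s.
From T = 2π√(a³/μ): a = (μ T²/4π²)^(1/3) = (398600 × 6382.7² / 4π²)^(1/3) = 7437 km.
Altitude h = a − R = 7437 − 6378 = 1059 km.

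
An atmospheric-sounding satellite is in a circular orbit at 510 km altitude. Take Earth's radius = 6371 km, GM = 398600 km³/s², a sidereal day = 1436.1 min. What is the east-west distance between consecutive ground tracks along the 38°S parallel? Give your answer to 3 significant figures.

Semi-major axis a = 6371 + 510 = 6881 km. Period T = 2π√(a³/μ) = 2π√(6881³/398600) = 5680.5 s = 94.68 min.
Node shift per orbit = (5680.5/86166) × 360° = 23.73°.
Equatorial spacing = 23.73 × 111.2 km/° = 2639 km.
At 38° latitude, spacing = 2639 × cos(38°) = 2080 km.

2080 km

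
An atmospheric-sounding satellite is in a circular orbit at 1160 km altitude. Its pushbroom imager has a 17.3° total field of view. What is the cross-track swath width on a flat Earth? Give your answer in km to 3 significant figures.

Half-angle = 17.3°/2 = 8.65°.
Swath width ≈ 2h·tan(θ/2) = 2 × 1160 × tan(8.65°) = 352.9 km.

353 km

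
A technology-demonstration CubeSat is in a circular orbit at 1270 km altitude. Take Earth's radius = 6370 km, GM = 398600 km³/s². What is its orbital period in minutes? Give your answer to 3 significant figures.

111 min

Semi-major axis a = 6370 + 1270 = 7640 km. Period T = 2π√(a³/μ) = 2π√(7640³/398600) = 6645.9 s = 110.76 min.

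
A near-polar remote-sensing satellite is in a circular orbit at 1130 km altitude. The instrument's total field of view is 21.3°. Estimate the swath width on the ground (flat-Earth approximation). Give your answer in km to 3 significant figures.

Half-angle = 21.3°/2 = 10.65°.
Swath width ≈ 2h·tan(θ/2) = 2 × 1130 × tan(10.65°) = 425.0 km.

425 km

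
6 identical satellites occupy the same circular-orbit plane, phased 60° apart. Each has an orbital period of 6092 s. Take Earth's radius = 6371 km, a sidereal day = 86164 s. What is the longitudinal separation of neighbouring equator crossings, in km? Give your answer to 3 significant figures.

Single-satellite node shift = (6092.0/86164) × 360° = 25.45°.
With 6 satellites evenly phased, successive equator crossings are 25.45/6 = 4.242° apart.
That is 4.242 × 111.2 = 472 km at the equator.

472 km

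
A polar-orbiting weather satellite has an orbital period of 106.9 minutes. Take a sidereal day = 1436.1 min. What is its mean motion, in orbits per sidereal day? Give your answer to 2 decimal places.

13.43

T = 106.9 min = 6414.0 s.
Orbits per sidereal day = 86166 / 6414.0 = 13.434.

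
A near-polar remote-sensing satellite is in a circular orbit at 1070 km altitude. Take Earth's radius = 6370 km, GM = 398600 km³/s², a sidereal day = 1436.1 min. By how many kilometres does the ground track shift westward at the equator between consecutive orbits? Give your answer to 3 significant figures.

2970 km

Semi-major axis a = 6370 + 1070 = 7440 km. Period T = 2π√(a³/μ) = 2π√(7440³/398600) = 6386.6 s = 106.44 min.
During one orbit Earth rotates (6386.6 / 86166) × 360° = 26.68°.
At the equator that is 26.68° × (2π·6370/360) km/° = 26.68 × 111.2 = 2967 km.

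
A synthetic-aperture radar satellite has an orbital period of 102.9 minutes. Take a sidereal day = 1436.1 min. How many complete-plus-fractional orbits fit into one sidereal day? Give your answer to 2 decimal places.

T = 102.9 min = 6174.0 s.
Orbits per sidereal day = 86166 / 6174.0 = 13.956.

13.96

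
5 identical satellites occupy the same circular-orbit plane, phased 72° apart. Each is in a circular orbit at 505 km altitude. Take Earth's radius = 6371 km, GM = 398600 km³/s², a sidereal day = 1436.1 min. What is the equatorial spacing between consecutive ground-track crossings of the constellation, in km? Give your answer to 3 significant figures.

Semi-major axis a = 6371 + 505 = 6876 km. Period T = 2π√(a³/μ) = 2π√(6876³/398600) = 5674.3 s = 94.57 min.
Single-satellite node shift = (5674.3/86166) × 360° = 23.71°.
With 5 satellites evenly phased, successive equator crossings are 23.71/5 = 4.741° apart.
That is 4.741 × 111.2 = 527 km at the equator.

527 km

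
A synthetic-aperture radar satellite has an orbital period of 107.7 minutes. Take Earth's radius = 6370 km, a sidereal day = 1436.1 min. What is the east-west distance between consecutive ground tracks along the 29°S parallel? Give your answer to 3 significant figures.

2630 km

T = 107.7 min = 6462.0 s.
Node shift per orbit = (6462.0/86166) × 360° = 27.00°.
Equatorial spacing = 27.00 × 111.2 km/° = 3002 km.
At 29° latitude, spacing = 3002 × cos(29°) = 2625 km.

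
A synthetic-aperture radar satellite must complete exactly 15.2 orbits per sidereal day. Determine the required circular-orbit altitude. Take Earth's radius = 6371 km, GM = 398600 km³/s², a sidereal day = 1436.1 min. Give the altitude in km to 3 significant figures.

Required period T = 86166 / 15.2 = 5668.8 s.
From T = 2π√(a³/μ): a = (μ T²/4π²)^(1/3) = (398600 × 5668.8² / 4π²)^(1/3) = 6872 km.
Altitude h = a − R = 6872 − 6371 = 501 km.

501 km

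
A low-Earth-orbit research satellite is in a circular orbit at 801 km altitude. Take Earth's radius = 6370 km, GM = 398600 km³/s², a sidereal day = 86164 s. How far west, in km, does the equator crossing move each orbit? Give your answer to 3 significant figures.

2810 km

Semi-major axis a = 6370 + 801 = 7171 km. Period T = 2π√(a³/μ) = 2π√(7171³/398600) = 6043.4 s = 100.72 min.
During one orbit Earth rotates (6043.4 / 86164) × 360° = 25.25°.
At the equator that is 25.25° × (2π·6370/360) km/° = 25.25 × 111.2 = 2807 km.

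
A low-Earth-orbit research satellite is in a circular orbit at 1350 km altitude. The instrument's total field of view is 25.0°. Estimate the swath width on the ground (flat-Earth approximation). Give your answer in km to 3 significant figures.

Half-angle = 25.0°/2 = 12.5°.
Swath width ≈ 2h·tan(θ/2) = 2 × 1350 × tan(12.5°) = 598.6 km.

599 km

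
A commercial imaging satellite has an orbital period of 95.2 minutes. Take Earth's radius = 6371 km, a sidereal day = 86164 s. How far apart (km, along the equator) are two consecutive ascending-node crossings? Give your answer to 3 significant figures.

2650 km

T = 95.2 min = 5712.0 s.
During one orbit Earth rotates (5712.0 / 86164) × 360° = 23.87°.
At the equator that is 23.87° × (2π·6371/360) km/° = 23.87 × 111.2 = 2654 km.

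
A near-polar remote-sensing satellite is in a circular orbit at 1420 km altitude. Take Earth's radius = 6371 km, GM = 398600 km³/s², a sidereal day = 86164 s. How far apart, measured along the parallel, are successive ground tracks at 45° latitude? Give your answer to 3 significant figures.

Semi-major axis a = 6371 + 1420 = 7791 km. Period T = 2π√(a³/μ) = 2π√(7791³/398600) = 6843.9 s = 114.06 min.
Node shift per orbit = (6843.9/86164) × 360° = 28.59°.
Equatorial spacing = 28.59 × 111.2 km/° = 3180 km.
At 45° latitude, spacing = 3180 × cos(45°) = 2248 km.

2250 km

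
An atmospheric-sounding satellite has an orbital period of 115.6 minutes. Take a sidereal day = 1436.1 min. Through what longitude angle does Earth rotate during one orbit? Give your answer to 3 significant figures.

T = 115.6 min = 6936.0 s.
During one orbit Earth rotates (6936.0 / 86166) × 360° = 28.98°.

29.0°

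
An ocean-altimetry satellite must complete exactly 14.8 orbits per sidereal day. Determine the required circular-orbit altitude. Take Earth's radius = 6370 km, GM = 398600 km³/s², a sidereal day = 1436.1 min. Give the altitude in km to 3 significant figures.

Required period T = 86166 / 14.8 = 5822.0 s.
From T = 2π√(a³/μ): a = (μ T²/4π²)^(1/3) = (398600 × 5822.0² / 4π²)^(1/3) = 6995 km.
Altitude h = a − R = 6995 − 6370 = 625 km.

625 km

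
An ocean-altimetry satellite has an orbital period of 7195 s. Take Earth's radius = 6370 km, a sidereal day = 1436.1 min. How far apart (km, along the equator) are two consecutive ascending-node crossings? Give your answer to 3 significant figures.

During one orbit Earth rotates (7195.0 / 86166) × 360° = 30.06°.
At the equator that is 30.06° × (2π·6370/360) km/° = 30.06 × 111.2 = 3342 km.

3340 km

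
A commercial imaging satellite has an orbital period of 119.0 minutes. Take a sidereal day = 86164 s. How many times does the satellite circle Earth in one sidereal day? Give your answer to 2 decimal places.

T = 119.0 min = 7140.0 s.
Orbits per sidereal day = 86164 / 7140.0 = 12.068.

12.07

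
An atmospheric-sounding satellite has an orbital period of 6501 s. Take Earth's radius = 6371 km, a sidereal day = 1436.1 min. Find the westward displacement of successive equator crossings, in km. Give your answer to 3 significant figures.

During one orbit Earth rotates (6501.0 / 86166) × 360° = 27.16°.
At the equator that is 27.16° × (2π·6371/360) km/° = 27.16 × 111.2 = 3020 km.

3020 km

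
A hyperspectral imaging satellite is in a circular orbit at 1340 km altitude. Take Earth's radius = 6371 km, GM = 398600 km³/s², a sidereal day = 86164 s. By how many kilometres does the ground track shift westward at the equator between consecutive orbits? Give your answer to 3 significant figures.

Semi-major axis a = 6371 + 1340 = 7711 km. Period T = 2π√(a³/μ) = 2π√(7711³/398600) = 6738.7 s = 112.31 min.
During one orbit Earth rotates (6738.7 / 86164) × 360° = 28.15°.
At the equator that is 28.15° × (2π·6371/360) km/° = 28.15 × 111.2 = 3131 km.

3130 km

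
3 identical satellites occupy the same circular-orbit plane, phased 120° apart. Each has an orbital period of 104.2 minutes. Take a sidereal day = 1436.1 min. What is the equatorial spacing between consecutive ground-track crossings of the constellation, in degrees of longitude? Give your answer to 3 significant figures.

8.71°

T = 104.2 min = 6252.0 s.
Single-satellite node shift = (6252.0/86166) × 360° = 26.12°.
With 3 satellites evenly phased, successive equator crossings are 26.12/3 = 8.707° apart.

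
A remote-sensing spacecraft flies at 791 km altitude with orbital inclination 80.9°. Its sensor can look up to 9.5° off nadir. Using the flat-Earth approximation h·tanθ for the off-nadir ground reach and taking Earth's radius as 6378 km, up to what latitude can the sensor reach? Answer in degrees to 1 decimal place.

For a prograde orbit the ground track reaches latitude ±i = ±80.9°.
Sensor half-swath on the ground ≈ 791·tan(9.5°) = 132 km = 1.19° of latitude.
Maximum observable latitude ≈ 80.9 + 1.19 = 82.1°.

82.1°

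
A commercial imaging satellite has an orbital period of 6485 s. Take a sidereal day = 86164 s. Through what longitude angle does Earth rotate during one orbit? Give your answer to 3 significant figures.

27.1°

During one orbit Earth rotates (6485.0 / 86164) × 360° = 27.09°.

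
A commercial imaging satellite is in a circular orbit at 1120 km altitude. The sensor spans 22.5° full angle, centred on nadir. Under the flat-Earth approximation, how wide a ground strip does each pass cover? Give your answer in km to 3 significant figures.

446 km

Half-angle = 22.5°/2 = 11.25°.
Swath width ≈ 2h·tan(θ/2) = 2 × 1120 × tan(11.25°) = 445.6 km.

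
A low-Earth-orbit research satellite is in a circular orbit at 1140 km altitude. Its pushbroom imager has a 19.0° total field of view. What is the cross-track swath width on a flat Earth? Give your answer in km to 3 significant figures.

382 km

Half-angle = 19.0°/2 = 9.5°.
Swath width ≈ 2h·tan(θ/2) = 2 × 1140 × tan(9.5°) = 381.5 km.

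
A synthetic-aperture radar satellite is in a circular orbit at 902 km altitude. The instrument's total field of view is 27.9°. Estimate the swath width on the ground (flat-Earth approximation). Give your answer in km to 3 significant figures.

448 km

Half-angle = 27.9°/2 = 13.95°.
Swath width ≈ 2h·tan(θ/2) = 2 × 902 × tan(13.95°) = 448.1 km.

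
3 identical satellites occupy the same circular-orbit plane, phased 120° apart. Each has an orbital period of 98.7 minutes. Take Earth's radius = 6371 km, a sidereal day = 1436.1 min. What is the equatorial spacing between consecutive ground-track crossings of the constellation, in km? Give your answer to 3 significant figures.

917 km

T = 98.7 min = 5922.0 s.
Single-satellite node shift = (5922.0/86166) × 360° = 24.74°.
With 3 satellites evenly phased, successive equator crossings are 24.74/3 = 8.247° apart.
That is 8.247 × 111.2 = 917 km at the equator.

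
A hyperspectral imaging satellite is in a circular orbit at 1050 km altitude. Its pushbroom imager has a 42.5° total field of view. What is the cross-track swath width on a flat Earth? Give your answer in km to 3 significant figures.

817 km

Half-angle = 42.5°/2 = 21.25°.
Swath width ≈ 2h·tan(θ/2) = 2 × 1050 × tan(21.25°) = 816.6 km.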